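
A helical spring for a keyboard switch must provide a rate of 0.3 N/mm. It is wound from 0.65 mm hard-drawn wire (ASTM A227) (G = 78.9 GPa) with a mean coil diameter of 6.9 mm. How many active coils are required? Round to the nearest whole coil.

18

N_a = Gd⁴/(8D³k) = (78.9×10³ × 0.65⁴)/(8 × 6.9³ × 0.3)
    = 14084.1 / 788.422 = 17.86 → 18 coils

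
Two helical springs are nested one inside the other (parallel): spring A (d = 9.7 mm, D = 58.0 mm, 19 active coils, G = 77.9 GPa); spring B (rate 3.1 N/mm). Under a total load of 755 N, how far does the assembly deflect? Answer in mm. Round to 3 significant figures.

k_A = Gd⁴/(8D³N_a) = (77.9×10³)(9.7⁴)/(8·58.0³·19) = 23.254 N/mm
Parallel: k_eq = 23.254 + 3.1 = 26.354 N/mm
δ = F/k_eq = 755/26.354 = 28.648 mm

28.6 mm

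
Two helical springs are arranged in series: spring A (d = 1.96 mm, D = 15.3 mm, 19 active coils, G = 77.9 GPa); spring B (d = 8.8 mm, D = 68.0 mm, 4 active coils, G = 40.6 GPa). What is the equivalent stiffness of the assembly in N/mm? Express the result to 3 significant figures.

1.94 N/mm

k_A = Gd⁴/(8D³N_a) = (77.9×10³)(1.96⁴)/(8·15.3³·19) = 2.1118 N/mm
k_B = Gd⁴/(8D³N_a) = (40.6×10³)(8.8⁴)/(8·68.0³·4) = 24.198 N/mm
Series: 1/k_eq = 1/2.1118 + 1/24.198 = 0.51487; k_eq = 1.9423 N/mm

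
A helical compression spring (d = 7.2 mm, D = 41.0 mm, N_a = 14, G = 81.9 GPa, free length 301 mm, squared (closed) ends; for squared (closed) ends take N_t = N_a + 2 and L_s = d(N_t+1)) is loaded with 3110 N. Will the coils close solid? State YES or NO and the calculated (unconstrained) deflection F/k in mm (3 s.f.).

NO, δ = 109 mm

k = Gd⁴/(8D³N_a) = (81.9×10³)(7.2⁴)/(8·41.0³·14) = 28.513 N/mm
N_t = 16; L_s = 7.2·17 = 122.4 mm; δ_solid = L₀ − L_s = 301 − 122.4 = 178.6 mm
δ = F/k = 3110/28.513 = 109.07 mm
δ < δ_solid → spring does not go solid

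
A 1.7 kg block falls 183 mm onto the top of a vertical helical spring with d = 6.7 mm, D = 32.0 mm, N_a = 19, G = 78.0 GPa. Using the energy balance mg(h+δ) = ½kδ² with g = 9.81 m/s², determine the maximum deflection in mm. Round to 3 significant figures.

k = Gd⁴/(8D³N_a) = (78.0×10³)(6.7⁴)/(8·32.0³·19) = 31.557 N/mm
W = mg = 1.7 × 9.81 = 16.677 N
½kδ² − Wδ − Wh = 0 → δ = (W + √(W² + 2kWh))/k
δ = (16.677 + √(278.12 + 192619))/31.557 = (16.677 + 439.2)/31.557 = 14.446 mm

14.4 mm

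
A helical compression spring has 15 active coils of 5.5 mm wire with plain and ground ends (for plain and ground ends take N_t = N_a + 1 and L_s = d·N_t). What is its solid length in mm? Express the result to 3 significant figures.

plain and ground ends: N_t = N_a + 1 = 15 + 1 = 16
L_s = d·N_t = 5.5 × 16 = 88 mm

88.0 mm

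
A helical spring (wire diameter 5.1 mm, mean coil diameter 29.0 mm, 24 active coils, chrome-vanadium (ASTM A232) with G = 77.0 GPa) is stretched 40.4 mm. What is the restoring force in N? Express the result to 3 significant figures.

k = Gd⁴/(8D³N_a) = (77.0×10³)(5.1⁴)/(8·29.0³·24) = 11.124 N/mm
F = k·δ = 11.124 × 40.4 = 449.43 N

449 N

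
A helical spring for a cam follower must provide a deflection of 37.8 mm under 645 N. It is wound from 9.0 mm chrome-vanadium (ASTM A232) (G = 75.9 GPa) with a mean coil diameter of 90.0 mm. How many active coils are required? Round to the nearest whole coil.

Required rate k = F/δ = 645/37.8 = 17.063 N/mm
N_a = Gd⁴/(8D³k) = (75.9×10³ × 9.0⁴)/(8 × 90.0³ × 17.063)
    = 4.9798e+08 / 9.95143e+07 = 5.004 → 5 coils

5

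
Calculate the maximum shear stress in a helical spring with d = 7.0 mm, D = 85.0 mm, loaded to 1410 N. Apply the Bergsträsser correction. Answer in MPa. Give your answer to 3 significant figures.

Spring index C = D/d = 85.0/7.0 = 12.1429
K_B = (4C+2)/(4C−3) = 50.571/45.571 = 1.1097
τ₀ = 8FD/(πd³) = 8·1410·85.0/(π·7.0³) = 958800/1077.6 = 889.78 MPa
τ_max = K·τ₀ = 1.1097 × 889.78 = 987.41 MPa

987 MPa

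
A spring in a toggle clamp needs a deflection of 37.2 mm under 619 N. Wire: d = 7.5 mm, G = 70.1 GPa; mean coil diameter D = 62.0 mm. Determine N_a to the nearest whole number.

Required rate k = F/δ = 619/37.2 = 16.64 N/mm
N_a = Gd⁴/(8D³k) = (70.1×10³ × 7.5⁴)/(8 × 62.0³ × 16.64)
    = 2.21801e+08 / 3.17258e+07 = 6.991 → 7 coils

7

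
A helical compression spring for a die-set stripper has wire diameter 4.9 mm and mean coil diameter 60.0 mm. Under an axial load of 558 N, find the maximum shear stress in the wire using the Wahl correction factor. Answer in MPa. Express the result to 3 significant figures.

Spring index C = D/d = 60.0/4.9 = 12.2449
K_W = (4C−1)/(4C−4) + 0.615/C = 47.980/44.980 + 0.0502 = 1.1169
τ₀ = 8FD/(πd³) = 8·558·60.0/(π·4.9³) = 267840/369.61 = 724.67 MPa
τ_max = K·τ₀ = 1.1169 × 724.67 = 809.39 MPa

809 MPa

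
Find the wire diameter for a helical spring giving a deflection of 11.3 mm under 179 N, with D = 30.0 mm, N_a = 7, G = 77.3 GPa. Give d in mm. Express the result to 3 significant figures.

Required rate k = F/δ = 179/11.3 = 15.841 N/mm
d = (8D³N_a·k / G)^(1/4) = (8·30.0³·7·15.841 / (77.3×10³))^0.25
  = (309.85)^0.25 = 4.1955 mm

4.20 mm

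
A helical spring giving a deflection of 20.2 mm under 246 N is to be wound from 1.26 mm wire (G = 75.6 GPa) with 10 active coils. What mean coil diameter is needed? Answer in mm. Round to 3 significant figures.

Required rate k = F/δ = 246/20.2 = 12.178 N/mm
D = (Gd⁴/(8N_a·k))^(1/3) = (75.6×10³·1.26⁴/(8·10·12.178))^(1/3)
  = (195.583)^(1/3) = 5.8047 mm

5.80 mm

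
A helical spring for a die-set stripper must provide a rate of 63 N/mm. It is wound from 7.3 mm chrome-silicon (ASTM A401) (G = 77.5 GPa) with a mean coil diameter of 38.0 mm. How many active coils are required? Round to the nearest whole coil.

N_a = Gd⁴/(8D³k) = (77.5×10³ × 7.3⁴)/(8 × 38.0³ × 63)
    = 2.20086e+08 / 2.76555e+07 = 7.958 → 8 coils

8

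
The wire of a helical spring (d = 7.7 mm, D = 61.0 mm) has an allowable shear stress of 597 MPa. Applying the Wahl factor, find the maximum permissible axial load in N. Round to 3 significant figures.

C = D/d = 61.0/7.7 = 7.9221
K_W = (4C−1)/(4C−4) + 0.615/C = 30.688/27.688 + 0.0776 = 1.1860
τ_max = K·8FD/(πd³) → F_max = τ_allow·πd³/(8DK)
F_max = 597·π·7.7³/(8·61.0·1.1860) = 8.5624e+05/578.76 = 1479.4 N

1480 N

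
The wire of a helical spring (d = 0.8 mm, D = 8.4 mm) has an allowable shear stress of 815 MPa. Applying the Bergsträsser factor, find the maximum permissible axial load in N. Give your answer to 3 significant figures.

17.3 N

C = D/d = 8.4/0.8 = 10.5000
K_B = (4C+2)/(4C−3) = 44.000/39.000 = 1.1282
τ_max = K·8FD/(πd³) → F_max = τ_allow·πd³/(8DK)
F_max = 815·π·0.8³/(8·8.4·1.1282) = 1310.9/75.815 = 17.291 N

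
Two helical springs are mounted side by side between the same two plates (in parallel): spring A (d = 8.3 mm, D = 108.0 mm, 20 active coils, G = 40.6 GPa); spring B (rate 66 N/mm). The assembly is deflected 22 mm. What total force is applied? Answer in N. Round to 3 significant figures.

k_A = Gd⁴/(8D³N_a) = (40.6×10³)(8.3⁴)/(8·108.0³·20) = 0.95598 N/mm
Parallel: k_eq = 0.95598 + 66 = 66.956 N/mm
F = k_eq·δ = 66.956·22 = 1473 N

1470 N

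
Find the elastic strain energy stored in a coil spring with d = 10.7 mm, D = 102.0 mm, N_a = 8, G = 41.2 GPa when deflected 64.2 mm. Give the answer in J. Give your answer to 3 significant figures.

k = Gd⁴/(8D³N_a) = (41.2×10³)(10.7⁴)/(8·102.0³·8) = 7.9516 N/mm
U = ½kδ² = 0.5 × 7.9516 × 64.2² = 16387 N·mm = 16.387 J

16.4 J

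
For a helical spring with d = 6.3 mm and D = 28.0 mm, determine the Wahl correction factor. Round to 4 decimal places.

C = D/d = 28.0/6.3 = 4.4444
K_W = (4C−1)/(4C−4) + 0.615/C = 16.778/13.778 + 0.1384 = 1.3561

1.3561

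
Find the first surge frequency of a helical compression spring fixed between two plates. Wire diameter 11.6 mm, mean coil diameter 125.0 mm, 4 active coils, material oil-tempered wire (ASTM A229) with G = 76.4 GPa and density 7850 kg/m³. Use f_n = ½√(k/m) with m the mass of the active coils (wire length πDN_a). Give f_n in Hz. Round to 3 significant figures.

65.2 Hz

k = Gd⁴/(8D³N_a) = (76.4×10³)(11.6⁴)/(8·125.0³·4) = 22.133 N/mm = 22133 N/m
Wire length L = πDN_a = π·125.0·4 = 1570.8 mm
m = ρ·(πd²/4)·L = 7850 × 105.68×10⁻⁶ m² × 1.5708 m = 1.3032 kg
f_n = ½√(k/m) = 0.5·√(22133/1.3032) = 0.5·√(16984) = 65.162 Hz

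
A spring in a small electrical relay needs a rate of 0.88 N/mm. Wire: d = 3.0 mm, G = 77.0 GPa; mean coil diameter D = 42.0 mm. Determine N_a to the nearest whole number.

12

N_a = Gd⁴/(8D³k) = (77.0×10³ × 3.0⁴)/(8 × 42.0³ × 0.88)
    = 6.237e+06 / 521580 = 11.96 → 12 coils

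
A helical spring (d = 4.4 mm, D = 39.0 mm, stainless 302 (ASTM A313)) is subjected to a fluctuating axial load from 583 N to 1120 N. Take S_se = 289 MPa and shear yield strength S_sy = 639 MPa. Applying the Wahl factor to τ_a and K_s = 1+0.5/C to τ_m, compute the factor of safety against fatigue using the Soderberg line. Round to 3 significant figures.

C = D/d = 39.0/4.4 = 8.8636; K_W = (4C−1)/(4C−4)+0.615/C = 1.1648; K_s = 1+0.5/C = 1.0564
F_a = (F_max−F_min)/2 = 268.5 N; F_m = (F_max+F_min)/2 = 851.5 N
τ_a = K_W·8F_aD/(πd³) = 1.1648 × 313.03 = 364.61 MPa
τ_m = K_s·8F_mD/(πd³) = 1.0564 × 992.73 = 1048.7 MPa
Soderberg: 1/n_f = τ_a/S_se + τ_m/S_sy = 364.61/289 + 1048.7/639 = 1.26162 + 1.64121 = 2.9028
n_f = 1/2.9028 = 0.3445

0.344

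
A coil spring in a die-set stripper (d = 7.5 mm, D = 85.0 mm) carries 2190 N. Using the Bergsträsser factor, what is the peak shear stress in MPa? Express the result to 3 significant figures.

1260 MPa

Spring index C = D/d = 85.0/7.5 = 11.3333
K_B = (4C+2)/(4C−3) = 47.333/42.333 = 1.1181
τ₀ = 8FD/(πd³) = 8·2190·85.0/(π·7.5³) = 1.4892e+06/1325.4 = 1123.6 MPa
τ_max = K·τ₀ = 1.1181 × 1123.6 = 1256.3 MPa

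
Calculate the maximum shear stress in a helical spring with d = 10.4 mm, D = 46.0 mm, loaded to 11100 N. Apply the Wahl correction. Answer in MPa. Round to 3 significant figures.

Spring index C = D/d = 46.0/10.4 = 4.4231
K_W = (4C−1)/(4C−4) + 0.615/C = 16.692/13.692 + 0.1390 = 1.3581
τ₀ = 8FD/(πd³) = 8·11100·46.0/(π·10.4³) = 4.0848e+06/3533.9 = 1155.9 MPa
τ_max = K·τ₀ = 1.3581 × 1155.9 = 1569.9 MPa

1570 MPa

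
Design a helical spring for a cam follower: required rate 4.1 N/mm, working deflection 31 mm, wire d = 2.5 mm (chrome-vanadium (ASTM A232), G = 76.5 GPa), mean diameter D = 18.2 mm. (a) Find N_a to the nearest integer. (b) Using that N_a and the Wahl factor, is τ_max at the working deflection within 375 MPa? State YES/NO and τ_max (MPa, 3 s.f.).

(a) 15 coils; (b) NO, τ_max = 457 MPa

N_a = Gd⁴/(8D³k) = (76.5×10³)(2.5⁴)/(8·18.2³·4.1) = 15.11 → N_a = 15
Actual rate k = Gd⁴/(8D³·15) = 4.1307 N/mm
Working load F = kδ = 4.1307·31 = 128.05 N
C = 18.2/2.5 = 7.2800; K_W = (4C−1)/(4C−4)+0.615/C = 1.2039
τ_max = K_W·8FD/(πd³) = 1.2039·379.82 = 457.27 MPa
τ_max > 375 MPa → exceeds allowable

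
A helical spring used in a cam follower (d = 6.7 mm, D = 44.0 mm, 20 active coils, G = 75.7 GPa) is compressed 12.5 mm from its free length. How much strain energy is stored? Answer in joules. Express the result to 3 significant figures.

0.874 J

k = Gd⁴/(8D³N_a) = (75.7×10³)(6.7⁴)/(8·44.0³·20) = 11.192 N/mm
U = ½kδ² = 0.5 × 11.192 × 12.5² = 874.39 N·mm = 0.87439 J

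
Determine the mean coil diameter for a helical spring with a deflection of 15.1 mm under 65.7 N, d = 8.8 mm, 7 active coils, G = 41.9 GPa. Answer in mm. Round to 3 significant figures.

Required rate k = F/δ = 65.7/15.1 = 4.351 N/mm
D = (Gd⁴/(8N_a·k))^(1/3) = (41.9×10³·8.8⁴/(8·7·4.351))^(1/3)
  = (1.03126e+06)^(1/3) = 101.0313 mm

101 mm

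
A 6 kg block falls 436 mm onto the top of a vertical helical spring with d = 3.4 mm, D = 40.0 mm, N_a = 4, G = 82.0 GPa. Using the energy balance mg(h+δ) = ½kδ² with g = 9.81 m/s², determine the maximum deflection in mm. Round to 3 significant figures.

110 mm

k = Gd⁴/(8D³N_a) = (82.0×10³)(3.4⁴)/(8·40.0³·4) = 5.3506 N/mm
W = mg = 6 × 9.81 = 58.86 N
½kδ² − Wδ − Wh = 0 → δ = (W + √(W² + 2kWh))/k
δ = (58.86 + √(3464.5 + 274623))/5.3506 = (58.86 + 527.34)/5.3506 = 109.56 mm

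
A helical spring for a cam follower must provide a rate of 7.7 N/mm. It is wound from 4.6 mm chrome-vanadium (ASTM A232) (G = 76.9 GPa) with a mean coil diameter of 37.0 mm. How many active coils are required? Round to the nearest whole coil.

11

N_a = Gd⁴/(8D³k) = (76.9×10³ × 4.6⁴)/(8 × 37.0³ × 7.7)
    = 3.44316e+07 / 3.12022e+06 = 11.03 → 11 coils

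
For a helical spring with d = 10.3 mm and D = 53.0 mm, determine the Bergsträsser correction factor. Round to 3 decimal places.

1.284

C = D/d = 53.0/10.3 = 5.1456
K_B = (4C+2)/(4C−3) = 22.583/17.583 = 1.2844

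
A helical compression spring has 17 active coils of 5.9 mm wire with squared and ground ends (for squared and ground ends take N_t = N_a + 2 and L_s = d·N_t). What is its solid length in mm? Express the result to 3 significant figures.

112 mm

squared and ground ends: N_t = N_a + 2 = 17 + 2 = 19
L_s = d·N_t = 5.9 × 19 = 112.1 mm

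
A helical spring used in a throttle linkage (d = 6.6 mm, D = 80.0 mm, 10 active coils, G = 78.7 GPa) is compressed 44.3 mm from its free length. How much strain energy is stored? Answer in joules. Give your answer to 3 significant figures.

3.58 J

k = Gd⁴/(8D³N_a) = (78.7×10³)(6.6⁴)/(8·80.0³·10) = 3.6458 N/mm
U = ½kδ² = 0.5 × 3.6458 × 44.3² = 3577.4 N·mm = 3.5774 J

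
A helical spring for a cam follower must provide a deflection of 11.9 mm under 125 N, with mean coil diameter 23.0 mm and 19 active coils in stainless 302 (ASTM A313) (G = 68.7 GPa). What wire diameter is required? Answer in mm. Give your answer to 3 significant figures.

Required rate k = F/δ = 125/11.9 = 10.504 N/mm
d = (8D³N_a·k / G)^(1/4) = (8·23.0³·19·10.504 / (68.7×10³))^0.25
  = (282.77)^0.25 = 4.1007 mm

4.10 mm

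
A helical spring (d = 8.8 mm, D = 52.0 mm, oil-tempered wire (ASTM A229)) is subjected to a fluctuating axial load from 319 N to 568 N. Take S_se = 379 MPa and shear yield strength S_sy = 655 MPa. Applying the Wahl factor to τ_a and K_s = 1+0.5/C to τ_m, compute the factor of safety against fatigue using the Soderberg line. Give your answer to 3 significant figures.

C = D/d = 52.0/8.8 = 5.9091; K_W = (4C−1)/(4C−4)+0.615/C = 1.2569; K_s = 1+0.5/C = 1.0846
F_a = (F_max−F_min)/2 = 124.5 N; F_m = (F_max+F_min)/2 = 443.5 N
τ_a = K_W·8F_aD/(πd³) = 1.2569 × 24.192 = 30.405 MPa
τ_m = K_s·8F_mD/(πd³) = 1.0846 × 86.177 = 93.468 MPa
Soderberg: 1/n_f = τ_a/S_se + τ_m/S_sy = 30.405/379 + 93.468/655 = 0.08023 + 0.14270 = 0.22293
n_f = 1/0.22293 = 4.486

4.49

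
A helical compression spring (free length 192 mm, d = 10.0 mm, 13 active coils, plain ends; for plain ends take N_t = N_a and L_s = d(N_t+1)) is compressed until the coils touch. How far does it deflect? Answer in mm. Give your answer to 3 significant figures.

N_t = 13; L_s = 10.0·14 = 140 mm
δ_solid = L₀ − L_s = 192 − 140 = 52 mm

52.0 mm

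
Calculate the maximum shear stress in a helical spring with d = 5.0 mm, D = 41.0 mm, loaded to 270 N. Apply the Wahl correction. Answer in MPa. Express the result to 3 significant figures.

266 MPa

Spring index C = D/d = 41.0/5.0 = 8.2000
K_W = (4C−1)/(4C−4) + 0.615/C = 31.800/28.800 + 0.0750 = 1.1792
τ₀ = 8FD/(πd³) = 8·270·41.0/(π·5.0³) = 88560/392.7 = 225.52 MPa
τ_max = K·τ₀ = 1.1792 × 225.52 = 265.92 MPa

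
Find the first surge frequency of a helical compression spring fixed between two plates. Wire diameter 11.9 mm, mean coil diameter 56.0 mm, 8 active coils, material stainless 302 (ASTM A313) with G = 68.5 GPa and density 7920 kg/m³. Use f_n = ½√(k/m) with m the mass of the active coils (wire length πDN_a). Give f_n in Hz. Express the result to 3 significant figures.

k = Gd⁴/(8D³N_a) = (68.5×10³)(11.9⁴)/(8·56.0³·8) = 122.22 N/mm = 1.2222e+05 N/m
Wire length L = πDN_a = π·56.0·8 = 1407.4 mm
m = ρ·(πd²/4)·L = 7920 × 111.22×10⁻⁶ m² × 1.4074 m = 1.2398 kg
f_n = ½√(k/m) = 0.5·√(1.2222e+05/1.2398) = 0.5·√(98582) = 156.99 Hz

157 Hz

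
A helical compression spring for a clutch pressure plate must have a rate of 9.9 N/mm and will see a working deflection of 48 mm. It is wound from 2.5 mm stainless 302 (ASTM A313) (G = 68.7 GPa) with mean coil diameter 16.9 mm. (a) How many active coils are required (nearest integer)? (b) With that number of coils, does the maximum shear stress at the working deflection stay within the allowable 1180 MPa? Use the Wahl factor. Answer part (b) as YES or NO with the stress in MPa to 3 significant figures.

(a) 7 coils; (b) NO, τ_max = 1600 MPa

N_a = Gd⁴/(8D³k) = (68.7×10³)(2.5⁴)/(8·16.9³·9.9) = 7.02 → N_a = 7
Actual rate k = Gd⁴/(8D³·7) = 9.9282 N/mm
Working load F = kδ = 9.9282·48 = 476.55 N
C = 16.9/2.5 = 6.7600; K_W = (4C−1)/(4C−4)+0.615/C = 1.2212
τ_max = K_W·8FD/(πd³) = 1.2212·1312.6 = 1602.9 MPa
τ_max > 1180 MPa → exceeds allowable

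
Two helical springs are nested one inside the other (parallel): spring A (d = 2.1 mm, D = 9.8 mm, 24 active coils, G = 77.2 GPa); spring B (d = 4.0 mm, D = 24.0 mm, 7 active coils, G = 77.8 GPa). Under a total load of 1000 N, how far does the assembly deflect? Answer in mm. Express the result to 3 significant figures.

29.4 mm

k_A = Gd⁴/(8D³N_a) = (77.2×10³)(2.1⁴)/(8·9.8³·24) = 8.3084 N/mm
k_B = Gd⁴/(8D³N_a) = (77.8×10³)(4.0⁴)/(8·24.0³·7) = 25.728 N/mm
Parallel: k_eq = 8.3084 + 25.728 = 34.036 N/mm
δ = F/k_eq = 1000/34.036 = 29.381 mm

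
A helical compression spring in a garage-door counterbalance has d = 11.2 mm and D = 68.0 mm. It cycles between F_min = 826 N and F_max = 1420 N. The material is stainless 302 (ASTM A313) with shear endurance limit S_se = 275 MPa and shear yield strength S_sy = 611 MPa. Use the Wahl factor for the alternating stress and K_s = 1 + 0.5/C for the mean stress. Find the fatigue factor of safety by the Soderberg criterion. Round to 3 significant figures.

C = D/d = 68.0/11.2 = 6.0714; K_W = (4C−1)/(4C−4)+0.615/C = 1.2492; K_s = 1+0.5/C = 1.0824
F_a = (F_max−F_min)/2 = 297 N; F_m = (F_max+F_min)/2 = 1123 N
τ_a = K_W·8F_aD/(πd³) = 1.2492 × 36.606 = 45.727 MPa
τ_m = K_s·8F_mD/(πd³) = 1.0824 × 138.41 = 149.81 MPa
Soderberg: 1/n_f = τ_a/S_se + τ_m/S_sy = 45.727/275 + 149.81/611 = 0.16628 + 0.24519 = 0.41147
n_f = 1/0.41147 = 2.43

2.43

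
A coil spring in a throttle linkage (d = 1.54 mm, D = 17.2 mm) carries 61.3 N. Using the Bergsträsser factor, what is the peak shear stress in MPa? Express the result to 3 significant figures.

Spring index C = D/d = 17.2/1.54 = 11.1688
K_B = (4C+2)/(4C−3) = 46.675/41.675 = 1.1200
τ₀ = 8FD/(πd³) = 8·61.3·17.2/(π·1.54³) = 8434.88/11.474 = 735.13 MPa
τ_max = K·τ₀ = 1.1200 × 735.13 = 823.33 MPa

823 MPa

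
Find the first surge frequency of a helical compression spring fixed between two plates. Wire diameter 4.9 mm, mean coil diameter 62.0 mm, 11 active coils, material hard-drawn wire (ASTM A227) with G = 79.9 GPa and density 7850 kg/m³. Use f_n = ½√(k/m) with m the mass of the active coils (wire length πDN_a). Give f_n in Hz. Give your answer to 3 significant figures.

k = Gd⁴/(8D³N_a) = (79.9×10³)(4.9⁴)/(8·62.0³·11) = 2.1962 N/mm = 2196.2 N/m
Wire length L = πDN_a = π·62.0·11 = 2142.6 mm
m = ρ·(πd²/4)·L = 7850 × 18.857×10⁻⁶ m² × 2.1426 m = 0.31717 kg
f_n = ½√(k/m) = 0.5·√(2196.2/0.31717) = 0.5·√(6924.5) = 41.607 Hz

41.6 Hz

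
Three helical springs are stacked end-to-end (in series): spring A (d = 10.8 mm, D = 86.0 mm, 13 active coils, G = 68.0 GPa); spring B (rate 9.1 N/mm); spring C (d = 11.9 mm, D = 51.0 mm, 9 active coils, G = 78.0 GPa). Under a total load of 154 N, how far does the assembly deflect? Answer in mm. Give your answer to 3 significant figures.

k_A = Gd⁴/(8D³N_a) = (68.0×10³)(10.8⁴)/(8·86.0³·13) = 13.985 N/mm
k_C = Gd⁴/(8D³N_a) = (78.0×10³)(11.9⁴)/(8·51.0³·9) = 163.77 N/mm
Series: 1/k_eq = 1/13.985 + 1/9.1 + 1/163.77 = 0.1875; k_eq = 5.3334 N/mm
δ = F/k_eq = 154/5.3334 = 28.875 mm

28.9 mm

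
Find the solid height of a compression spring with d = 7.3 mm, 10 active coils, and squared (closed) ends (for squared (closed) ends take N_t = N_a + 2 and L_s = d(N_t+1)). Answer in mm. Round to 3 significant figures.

squared (closed) ends: N_t = N_a + 2 = 10 + 2 = 12
L_s = d·(N_t+1) = 7.3 × 13 = 94.9 mm

94.9 mm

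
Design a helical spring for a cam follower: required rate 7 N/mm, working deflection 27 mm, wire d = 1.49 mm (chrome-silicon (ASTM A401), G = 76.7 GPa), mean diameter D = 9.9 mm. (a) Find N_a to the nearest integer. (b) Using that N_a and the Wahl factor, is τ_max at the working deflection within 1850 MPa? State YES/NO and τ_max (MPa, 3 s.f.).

N_a = Gd⁴/(8D³k) = (76.7×10³)(1.49⁴)/(8·9.9³·7) = 6.957 → N_a = 7
Actual rate k = Gd⁴/(8D³·7) = 6.9574 N/mm
Working load F = kδ = 6.9574·27 = 187.85 N
C = 9.9/1.49 = 6.6443; K_W = (4C−1)/(4C−4)+0.615/C = 1.2254
τ_max = K_W·8FD/(πd³) = 1.2254·1431.6 = 1754.4 MPa
τ_max ≤ 1850 MPa → acceptable

(a) 7 coils; (b) YES, τ_max = 1750 MPa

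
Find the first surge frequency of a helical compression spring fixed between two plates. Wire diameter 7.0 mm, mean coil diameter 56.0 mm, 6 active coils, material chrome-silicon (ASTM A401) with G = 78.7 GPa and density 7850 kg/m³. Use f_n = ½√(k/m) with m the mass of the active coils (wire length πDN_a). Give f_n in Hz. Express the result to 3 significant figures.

133 Hz

k = Gd⁴/(8D³N_a) = (78.7×10³)(7.0⁴)/(8·56.0³·6) = 22.416 N/mm = 22416 N/m
Wire length L = πDN_a = π·56.0·6 = 1055.6 mm
m = ρ·(πd²/4)·L = 7850 × 38.485×10⁻⁶ m² × 1.0556 m = 0.31889 kg
f_n = ½√(k/m) = 0.5·√(22416/0.31889) = 0.5·√(70294) = 132.56 Hz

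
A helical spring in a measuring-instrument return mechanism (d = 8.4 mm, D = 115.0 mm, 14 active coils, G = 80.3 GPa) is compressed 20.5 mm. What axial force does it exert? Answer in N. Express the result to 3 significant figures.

48.1 N

k = Gd⁴/(8D³N_a) = (80.3×10³)(8.4⁴)/(8·115.0³·14) = 2.347 N/mm
F = k·δ = 2.347 × 20.5 = 48.114 N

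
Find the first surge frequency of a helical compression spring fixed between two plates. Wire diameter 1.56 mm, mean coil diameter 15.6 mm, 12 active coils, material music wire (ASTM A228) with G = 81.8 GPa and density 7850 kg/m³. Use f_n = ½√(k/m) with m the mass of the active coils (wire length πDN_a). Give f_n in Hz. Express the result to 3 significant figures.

194 Hz

k = Gd⁴/(8D³N_a) = (81.8×10³)(1.56⁴)/(8·15.6³·12) = 1.3293 N/mm = 1329.3 N/m
Wire length L = πDN_a = π·15.6·12 = 588.11 mm
m = ρ·(πd²/4)·L = 7850 × 1.9113×10⁻⁶ m² × 0.58811 m = 0.008824 kg
f_n = ½√(k/m) = 0.5·√(1329.3/0.008824) = 0.5·√(1.5064e+05) = 194.06 Hz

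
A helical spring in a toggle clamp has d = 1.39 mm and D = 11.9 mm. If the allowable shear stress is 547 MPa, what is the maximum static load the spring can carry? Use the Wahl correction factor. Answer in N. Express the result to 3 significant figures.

C = D/d = 11.9/1.39 = 8.5612
K_W = (4C−1)/(4C−4) + 0.615/C = 33.245/30.245 + 0.0718 = 1.1710
τ_max = K·8FD/(πd³) → F_max = τ_allow·πd³/(8DK)
F_max = 547·π·1.39³/(8·11.9·1.1710) = 4615.1/111.48 = 41.398 N

41.4 N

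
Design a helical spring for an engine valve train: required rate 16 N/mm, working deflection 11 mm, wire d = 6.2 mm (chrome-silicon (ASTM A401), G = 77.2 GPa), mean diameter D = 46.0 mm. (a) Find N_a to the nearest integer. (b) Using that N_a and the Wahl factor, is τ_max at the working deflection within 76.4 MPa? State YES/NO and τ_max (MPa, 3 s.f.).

(a) 9 coils; (b) NO, τ_max = 106 MPa

N_a = Gd⁴/(8D³k) = (77.2×10³)(6.2⁴)/(8·46.0³·16) = 9.156 → N_a = 9
Actual rate k = Gd⁴/(8D³·9) = 16.277 N/mm
Working load F = kδ = 16.277·11 = 179.05 N
C = 46.0/6.2 = 7.4194; K_W = (4C−1)/(4C−4)+0.615/C = 1.1997
τ_max = K_W·8FD/(πd³) = 1.1997·88.002 = 105.58 MPa
τ_max > 76.4 MPa → exceeds allowable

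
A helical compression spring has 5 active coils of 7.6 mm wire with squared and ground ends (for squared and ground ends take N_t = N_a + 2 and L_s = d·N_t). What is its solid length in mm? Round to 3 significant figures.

squared and ground ends: N_t = N_a + 2 = 5 + 2 = 7
L_s = d·N_t = 7.6 × 7 = 53.2 mm

53.2 mm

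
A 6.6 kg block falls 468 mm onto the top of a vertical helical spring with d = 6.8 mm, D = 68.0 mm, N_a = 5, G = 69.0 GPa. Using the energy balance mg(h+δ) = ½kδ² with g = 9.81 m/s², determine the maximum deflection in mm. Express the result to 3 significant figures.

k = Gd⁴/(8D³N_a) = (69.0×10³)(6.8⁴)/(8·68.0³·5) = 11.73 N/mm
W = mg = 6.6 × 9.81 = 64.746 N
½kδ² − Wδ − Wh = 0 → δ = (W + √(W² + 2kWh))/k
δ = (64.746 + √(4192 + 710864))/11.73 = (64.746 + 845.61)/11.73 = 77.609 mm

77.6 mm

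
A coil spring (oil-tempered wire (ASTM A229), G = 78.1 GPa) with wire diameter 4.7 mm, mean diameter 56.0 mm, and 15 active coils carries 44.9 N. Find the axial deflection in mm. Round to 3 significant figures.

24.8 mm

k = Gd⁴/(8D³N_a) = (78.1×10³)(4.7⁴)/(8·56.0³·15) = 1.8084 N/mm
δ = F/k = 44.9 / 1.8084 = 24.828 mm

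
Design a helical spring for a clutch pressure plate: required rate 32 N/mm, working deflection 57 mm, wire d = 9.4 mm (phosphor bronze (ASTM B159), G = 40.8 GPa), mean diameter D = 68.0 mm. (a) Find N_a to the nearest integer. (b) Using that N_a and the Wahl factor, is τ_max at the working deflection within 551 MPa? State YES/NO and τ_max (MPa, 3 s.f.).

(a) 4 coils; (b) YES, τ_max = 453 MPa

N_a = Gd⁴/(8D³k) = (40.8×10³)(9.4⁴)/(8·68.0³·32) = 3.957 → N_a = 4
Actual rate k = Gd⁴/(8D³·4) = 31.659 N/mm
Working load F = kδ = 31.659·57 = 1804.6 N
C = 68.0/9.4 = 7.2340; K_W = (4C−1)/(4C−4)+0.615/C = 1.2053
τ_max = K_W·8FD/(πd³) = 1.2053·376.21 = 453.46 MPa
τ_max ≤ 551 MPa → acceptable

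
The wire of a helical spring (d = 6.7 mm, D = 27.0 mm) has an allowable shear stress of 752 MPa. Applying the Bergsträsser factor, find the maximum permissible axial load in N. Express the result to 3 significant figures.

2380 N

C = D/d = 27.0/6.7 = 4.0299
K_B = (4C+2)/(4C−3) = 18.119/13.119 = 1.3811
τ_max = K·8FD/(πd³) → F_max = τ_allow·πd³/(8DK)
F_max = 752·π·6.7³/(8·27.0·1.3811) = 7.1055e+05/298.32 = 2381.8 N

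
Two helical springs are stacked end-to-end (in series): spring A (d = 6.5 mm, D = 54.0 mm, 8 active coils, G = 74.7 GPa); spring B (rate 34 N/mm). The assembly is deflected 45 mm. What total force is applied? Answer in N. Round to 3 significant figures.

k_A = Gd⁴/(8D³N_a) = (74.7×10³)(6.5⁴)/(8·54.0³·8) = 13.232 N/mm
Series: 1/k_eq = 1/13.232 + 1/34 = 0.10499; k_eq = 9.5249 N/mm
F = k_eq·δ = 9.5249·45 = 428.62 N

429 N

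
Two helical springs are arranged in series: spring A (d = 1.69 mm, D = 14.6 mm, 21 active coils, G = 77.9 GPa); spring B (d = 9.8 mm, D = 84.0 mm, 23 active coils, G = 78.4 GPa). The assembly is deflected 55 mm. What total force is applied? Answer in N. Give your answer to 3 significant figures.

k_A = Gd⁴/(8D³N_a) = (77.9×10³)(1.69⁴)/(8·14.6³·21) = 1.2154 N/mm
k_B = Gd⁴/(8D³N_a) = (78.4×10³)(9.8⁴)/(8·84.0³·23) = 6.6308 N/mm
Series: 1/k_eq = 1/1.2154 + 1/6.6308 = 0.97359; k_eq = 1.0271 N/mm
F = k_eq·δ = 1.0271·55 = 56.492 N

56.5 N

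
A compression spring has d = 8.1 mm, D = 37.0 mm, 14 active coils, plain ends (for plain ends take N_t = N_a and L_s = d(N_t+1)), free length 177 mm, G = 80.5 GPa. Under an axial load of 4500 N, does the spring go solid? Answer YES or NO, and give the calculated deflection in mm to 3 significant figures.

k = Gd⁴/(8D³N_a) = (80.5×10³)(8.1⁴)/(8·37.0³·14) = 61.082 N/mm
N_t = 14; L_s = 8.1·15 = 121.5 mm; δ_solid = L₀ − L_s = 177 − 121.5 = 55.5 mm
δ = F/k = 4500/61.082 = 73.672 mm
δ ≥ δ_solid → spring goes solid

YES, δ = 73.7 mm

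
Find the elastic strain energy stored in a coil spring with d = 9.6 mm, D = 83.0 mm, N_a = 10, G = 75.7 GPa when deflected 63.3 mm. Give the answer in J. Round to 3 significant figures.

28.2 J

k = Gd⁴/(8D³N_a) = (75.7×10³)(9.6⁴)/(8·83.0³·10) = 14.056 N/mm
U = ½kδ² = 0.5 × 14.056 × 63.3² = 28160 N·mm = 28.16 J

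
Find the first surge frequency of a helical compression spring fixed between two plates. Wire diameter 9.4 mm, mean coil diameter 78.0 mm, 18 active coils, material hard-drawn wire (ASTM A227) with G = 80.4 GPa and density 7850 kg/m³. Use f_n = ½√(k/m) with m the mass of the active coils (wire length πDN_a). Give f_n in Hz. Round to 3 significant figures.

30.9 Hz

k = Gd⁴/(8D³N_a) = (80.4×10³)(9.4⁴)/(8·78.0³·18) = 9.1859 N/mm = 9185.9 N/m
Wire length L = πDN_a = π·78.0·18 = 4410.8 mm
m = ρ·(πd²/4)·L = 7850 × 69.398×10⁻⁶ m² × 4.4108 m = 2.4029 kg
f_n = ½√(k/m) = 0.5·√(9185.9/2.4029) = 0.5·√(3822.9) = 30.915 Hz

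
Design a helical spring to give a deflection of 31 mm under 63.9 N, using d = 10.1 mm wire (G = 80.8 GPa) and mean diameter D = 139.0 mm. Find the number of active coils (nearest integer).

19

Required rate k = F/δ = 63.9/31 = 2.0613 N/mm
N_a = Gd⁴/(8D³k) = (80.8×10³ × 10.1⁴)/(8 × 139.0³ × 2.0613)
    = 8.40808e+08 / 4.42867e+07 = 18.99 → 19 coils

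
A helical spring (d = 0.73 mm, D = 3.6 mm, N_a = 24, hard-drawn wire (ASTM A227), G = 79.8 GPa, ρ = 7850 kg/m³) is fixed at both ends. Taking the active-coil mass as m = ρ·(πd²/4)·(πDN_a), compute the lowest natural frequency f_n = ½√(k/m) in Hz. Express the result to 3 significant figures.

842 Hz

k = Gd⁴/(8D³N_a) = (79.8×10³)(0.73⁴)/(8·3.6³·24) = 2.5298 N/mm = 2529.8 N/m
Wire length L = πDN_a = π·3.6·24 = 271.43 mm
m = ρ·(πd²/4)·L = 7850 × 0.41854×10⁻⁶ m² × 0.27143 m = 0.0008918 kg
f_n = ½√(k/m) = 0.5·√(2529.8/0.0008918) = 0.5·√(2.8367e+06) = 842.13 Hz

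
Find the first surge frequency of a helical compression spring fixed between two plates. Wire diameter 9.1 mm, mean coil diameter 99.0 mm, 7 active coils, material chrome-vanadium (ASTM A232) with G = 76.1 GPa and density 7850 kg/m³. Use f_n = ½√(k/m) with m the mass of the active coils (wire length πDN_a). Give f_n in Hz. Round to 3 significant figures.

k = Gd⁴/(8D³N_a) = (76.1×10³)(9.1⁴)/(8·99.0³·7) = 9.6041 N/mm = 9604.1 N/m
Wire length L = πDN_a = π·99.0·7 = 2177.1 mm
m = ρ·(πd²/4)·L = 7850 × 65.039×10⁻⁶ m² × 2.1771 m = 1.1115 kg
f_n = ½√(k/m) = 0.5·√(9604.1/1.1115) = 0.5·√(8640.3) = 46.477 Hz

46.5 Hz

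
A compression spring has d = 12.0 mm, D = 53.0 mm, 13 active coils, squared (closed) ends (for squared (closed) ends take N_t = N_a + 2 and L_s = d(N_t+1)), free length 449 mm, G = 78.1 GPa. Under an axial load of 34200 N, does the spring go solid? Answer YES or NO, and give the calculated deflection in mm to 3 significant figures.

k = Gd⁴/(8D³N_a) = (78.1×10³)(12.0⁴)/(8·53.0³·13) = 104.6 N/mm
N_t = 15; L_s = 12.0·16 = 192 mm; δ_solid = L₀ − L_s = 449 − 192 = 257 mm
δ = F/k = 34200/104.6 = 326.97 mm
δ ≥ δ_solid → spring goes solid

YES, δ = 327 mm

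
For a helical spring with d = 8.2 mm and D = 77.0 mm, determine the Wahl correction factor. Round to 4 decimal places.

C = D/d = 77.0/8.2 = 9.3902
K_W = (4C−1)/(4C−4) + 0.615/C = 36.561/33.561 + 0.0655 = 1.1549

1.1549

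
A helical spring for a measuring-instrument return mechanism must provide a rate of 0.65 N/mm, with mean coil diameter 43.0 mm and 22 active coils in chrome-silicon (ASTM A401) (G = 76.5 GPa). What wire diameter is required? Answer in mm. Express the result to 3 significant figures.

3.30 mm

d = (8D³N_a·k / G)^(1/4) = (8·43.0³·22·0.65 / (76.5×10³))^0.25
  = (118.9)^0.25 = 3.3021 mm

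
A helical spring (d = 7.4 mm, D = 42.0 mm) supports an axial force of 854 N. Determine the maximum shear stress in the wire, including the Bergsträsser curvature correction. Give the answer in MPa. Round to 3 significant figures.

Spring index C = D/d = 42.0/7.4 = 5.6757
K_B = (4C+2)/(4C−3) = 24.703/19.703 = 1.2538
τ₀ = 8FD/(πd³) = 8·854·42.0/(π·7.4³) = 286944/1273 = 225.4 MPa
τ_max = K·τ₀ = 1.2538 × 225.4 = 282.6 MPa

283 MPa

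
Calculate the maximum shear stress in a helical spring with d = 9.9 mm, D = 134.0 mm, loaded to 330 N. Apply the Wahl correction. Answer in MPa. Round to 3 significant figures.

128 MPa

Spring index C = D/d = 134.0/9.9 = 13.5354
K_W = (4C−1)/(4C−4) + 0.615/C = 53.141/50.141 + 0.0454 = 1.1053
τ₀ = 8FD/(πd³) = 8·330·134.0/(π·9.9³) = 353760/3048.3 = 116.05 MPa
τ_max = K·τ₀ = 1.1053 × 116.05 = 128.27 MPa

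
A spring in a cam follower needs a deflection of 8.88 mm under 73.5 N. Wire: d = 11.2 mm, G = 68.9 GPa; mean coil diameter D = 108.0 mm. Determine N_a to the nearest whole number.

13

Required rate k = F/δ = 73.5/8.88 = 8.277 N/mm
N_a = Gd⁴/(8D³k) = (68.9×10³ × 11.2⁴)/(8 × 108.0³ × 8.277)
    = 1.08415e+09 / 8.34134e+07 = 13 → 13 coils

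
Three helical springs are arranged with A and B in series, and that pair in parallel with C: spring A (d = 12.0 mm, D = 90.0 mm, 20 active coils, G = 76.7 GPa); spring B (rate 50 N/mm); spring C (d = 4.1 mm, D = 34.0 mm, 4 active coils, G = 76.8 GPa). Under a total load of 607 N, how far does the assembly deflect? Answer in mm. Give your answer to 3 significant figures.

21.7 mm

k_A = Gd⁴/(8D³N_a) = (76.7×10³)(12.0⁴)/(8·90.0³·20) = 13.636 N/mm
k_C = Gd⁴/(8D³N_a) = (76.8×10³)(4.1⁴)/(8·34.0³·4) = 17.255 N/mm
Springs A,B series: k_AB = 1/(1/13.636+1/50) = 10.714 N/mm; parallel with C: k_eq = 10.714+17.255 = 27.969 N/mm
δ = F/k_eq = 607/27.969 = 21.703 mm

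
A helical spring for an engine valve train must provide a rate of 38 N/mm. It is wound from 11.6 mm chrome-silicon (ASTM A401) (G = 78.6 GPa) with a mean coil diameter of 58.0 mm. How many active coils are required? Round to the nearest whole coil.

N_a = Gd⁴/(8D³k) = (78.6×10³ × 11.6⁴)/(8 × 58.0³ × 38)
    = 1.42316e+09 / 5.9314e+07 = 23.99 → 24 coils

24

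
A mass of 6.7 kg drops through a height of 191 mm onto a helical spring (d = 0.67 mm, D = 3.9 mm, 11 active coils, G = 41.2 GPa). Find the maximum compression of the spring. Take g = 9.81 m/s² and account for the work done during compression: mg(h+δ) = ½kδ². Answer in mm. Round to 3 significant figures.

k = Gd⁴/(8D³N_a) = (41.2×10³)(0.67⁴)/(8·3.9³·11) = 1.5904 N/mm
W = mg = 6.7 × 9.81 = 65.727 N
½kδ² − Wδ − Wh = 0 → δ = (W + √(W² + 2kWh))/k
δ = (65.727 + √(4320 + 39932.6))/1.5904 = (65.727 + 210.36)/1.5904 = 173.59 mm

174 mm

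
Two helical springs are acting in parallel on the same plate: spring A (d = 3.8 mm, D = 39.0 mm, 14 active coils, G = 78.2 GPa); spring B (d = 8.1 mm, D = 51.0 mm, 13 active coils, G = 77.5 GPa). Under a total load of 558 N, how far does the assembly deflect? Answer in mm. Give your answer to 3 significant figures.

20.9 mm

k_A = Gd⁴/(8D³N_a) = (78.2×10³)(3.8⁴)/(8·39.0³·14) = 2.4543 N/mm
k_B = Gd⁴/(8D³N_a) = (77.5×10³)(8.1⁴)/(8·51.0³·13) = 24.182 N/mm
Parallel: k_eq = 2.4543 + 24.182 = 26.637 N/mm
δ = F/k_eq = 558/26.637 = 20.949 mm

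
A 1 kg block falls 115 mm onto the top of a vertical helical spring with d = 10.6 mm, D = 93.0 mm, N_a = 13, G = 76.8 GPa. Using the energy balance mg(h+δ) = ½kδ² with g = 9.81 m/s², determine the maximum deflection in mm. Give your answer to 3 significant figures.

k = Gd⁴/(8D³N_a) = (76.8×10³)(10.6⁴)/(8·93.0³·13) = 11.591 N/mm
W = mg = 1 × 9.81 = 9.81 N
½kδ² − Wδ − Wh = 0 → δ = (W + √(W² + 2kWh))/k
δ = (9.81 + √(96.236 + 26151.7))/11.591 = (9.81 + 162.01)/11.591 = 14.824 mm

14.8 mm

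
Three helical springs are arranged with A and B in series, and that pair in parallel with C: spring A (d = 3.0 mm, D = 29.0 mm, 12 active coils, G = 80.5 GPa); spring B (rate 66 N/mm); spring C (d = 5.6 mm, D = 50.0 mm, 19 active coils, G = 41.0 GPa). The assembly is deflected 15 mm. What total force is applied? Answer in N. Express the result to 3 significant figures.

k_A = Gd⁴/(8D³N_a) = (80.5×10³)(3.0⁴)/(8·29.0³·12) = 2.7849 N/mm
k_C = Gd⁴/(8D³N_a) = (41.0×10³)(5.6⁴)/(8·50.0³·19) = 2.1222 N/mm
Springs A,B series: k_AB = 1/(1/2.7849+1/66) = 2.6722 N/mm; parallel with C: k_eq = 2.6722+2.1222 = 4.7944 N/mm
F = k_eq·δ = 4.7944·15 = 71.915 N

71.9 N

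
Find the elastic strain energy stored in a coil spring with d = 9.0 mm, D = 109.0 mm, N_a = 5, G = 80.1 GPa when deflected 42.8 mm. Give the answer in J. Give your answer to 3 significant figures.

k = Gd⁴/(8D³N_a) = (80.1×10³)(9.0⁴)/(8·109.0³·5) = 10.145 N/mm
U = ½kδ² = 0.5 × 10.145 × 42.8² = 9292.2 N·mm = 9.2922 J

9.29 J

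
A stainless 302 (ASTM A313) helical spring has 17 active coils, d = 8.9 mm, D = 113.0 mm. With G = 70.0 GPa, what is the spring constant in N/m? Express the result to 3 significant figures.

2240 N/m

k = Gd⁴/(8D³N_a) = (70.0×10³ × 8.9⁴) / (8 × 113.0³ × 17)
  = 4.39196e+08 / 1.96234e+08 = 2.2381 N/mm = 2238.1 N/m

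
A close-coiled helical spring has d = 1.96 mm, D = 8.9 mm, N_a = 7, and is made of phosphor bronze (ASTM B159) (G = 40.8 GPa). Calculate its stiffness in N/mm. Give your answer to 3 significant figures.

k = Gd⁴/(8D³N_a) = (40.8×10³ × 1.96⁴) / (8 × 8.9³ × 7)
  = 602122 / 39478.3 = 15.252 N/mm

15.3 N/mm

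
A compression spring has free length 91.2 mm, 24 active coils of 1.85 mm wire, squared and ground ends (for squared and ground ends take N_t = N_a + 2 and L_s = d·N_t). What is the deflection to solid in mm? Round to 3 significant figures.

N_t = 26; L_s = 1.85·26 = 48.1 mm
δ_solid = L₀ − L_s = 91.2 − 48.1 = 43.1 mm

43.1 mm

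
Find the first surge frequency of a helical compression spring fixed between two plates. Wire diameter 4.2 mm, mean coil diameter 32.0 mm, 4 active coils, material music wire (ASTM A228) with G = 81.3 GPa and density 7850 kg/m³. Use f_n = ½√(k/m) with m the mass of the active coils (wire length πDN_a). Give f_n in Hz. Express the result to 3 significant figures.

k = Gd⁴/(8D³N_a) = (81.3×10³)(4.2⁴)/(8·32.0³·4) = 24.126 N/mm = 24126 N/m
Wire length L = πDN_a = π·32.0·4 = 402.12 mm
m = ρ·(πd²/4)·L = 7850 × 13.854×10⁻⁶ m² × 0.40212 m = 0.043734 kg
f_n = ½√(k/m) = 0.5·√(24126/0.043734) = 0.5·√(5.5166e+05) = 371.37 Hz

371 Hz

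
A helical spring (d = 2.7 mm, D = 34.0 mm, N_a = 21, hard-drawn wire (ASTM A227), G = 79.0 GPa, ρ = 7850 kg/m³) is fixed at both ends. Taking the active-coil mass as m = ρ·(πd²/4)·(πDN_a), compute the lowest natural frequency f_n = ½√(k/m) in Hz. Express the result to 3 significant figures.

k = Gd⁴/(8D³N_a) = (79.0×10³)(2.7⁴)/(8·34.0³·21) = 0.63582 N/mm = 635.82 N/m
Wire length L = πDN_a = π·34.0·21 = 2243.1 mm
m = ρ·(πd²/4)·L = 7850 × 5.7256×10⁻⁶ m² × 2.2431 m = 0.10082 kg
f_n = ½√(k/m) = 0.5·√(635.82/0.10082) = 0.5·√(6306.7) = 39.707 Hz

39.7 Hz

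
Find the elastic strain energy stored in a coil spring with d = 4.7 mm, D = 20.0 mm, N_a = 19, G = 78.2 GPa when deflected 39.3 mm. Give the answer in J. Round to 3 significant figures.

k = Gd⁴/(8D³N_a) = (78.2×10³)(4.7⁴)/(8·20.0³·19) = 31.381 N/mm
U = ½kδ² = 0.5 × 31.381 × 39.3² = 24234 N·mm = 24.234 J

24.2 J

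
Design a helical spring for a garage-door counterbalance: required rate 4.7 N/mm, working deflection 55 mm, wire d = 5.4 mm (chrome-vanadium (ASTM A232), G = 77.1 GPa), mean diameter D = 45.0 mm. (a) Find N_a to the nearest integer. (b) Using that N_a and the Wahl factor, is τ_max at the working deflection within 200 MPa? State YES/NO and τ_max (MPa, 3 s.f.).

N_a = Gd⁴/(8D³k) = (77.1×10³)(5.4⁴)/(8·45.0³·4.7) = 19.13 → N_a = 19
Actual rate k = Gd⁴/(8D³·19) = 4.7331 N/mm
Working load F = kδ = 4.7331·55 = 260.32 N
C = 45.0/5.4 = 8.3333; K_W = (4C−1)/(4C−4)+0.615/C = 1.1761
τ_max = K_W·8FD/(πd³) = 1.1761·189.44 = 222.8 MPa
τ_max > 200 MPa → exceeds allowable

(a) 19 coils; (b) NO, τ_max = 223 MPa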